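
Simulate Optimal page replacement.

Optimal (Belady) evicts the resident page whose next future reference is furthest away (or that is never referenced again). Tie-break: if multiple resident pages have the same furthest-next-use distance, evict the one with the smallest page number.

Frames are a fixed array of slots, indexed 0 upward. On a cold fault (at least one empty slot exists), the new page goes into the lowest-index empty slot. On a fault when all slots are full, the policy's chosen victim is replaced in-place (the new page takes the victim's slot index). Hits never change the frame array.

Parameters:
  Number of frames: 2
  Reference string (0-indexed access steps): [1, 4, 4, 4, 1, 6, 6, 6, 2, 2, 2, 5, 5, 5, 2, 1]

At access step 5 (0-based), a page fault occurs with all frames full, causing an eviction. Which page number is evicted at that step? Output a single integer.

Answer: 4

Derivation:
Step 0: ref 1 -> FAULT, frames=[1,-]
Step 1: ref 4 -> FAULT, frames=[1,4]
Step 2: ref 4 -> HIT, frames=[1,4]
Step 3: ref 4 -> HIT, frames=[1,4]
Step 4: ref 1 -> HIT, frames=[1,4]
Step 5: ref 6 -> FAULT, evict 4, frames=[1,6]
At step 5: evicted page 4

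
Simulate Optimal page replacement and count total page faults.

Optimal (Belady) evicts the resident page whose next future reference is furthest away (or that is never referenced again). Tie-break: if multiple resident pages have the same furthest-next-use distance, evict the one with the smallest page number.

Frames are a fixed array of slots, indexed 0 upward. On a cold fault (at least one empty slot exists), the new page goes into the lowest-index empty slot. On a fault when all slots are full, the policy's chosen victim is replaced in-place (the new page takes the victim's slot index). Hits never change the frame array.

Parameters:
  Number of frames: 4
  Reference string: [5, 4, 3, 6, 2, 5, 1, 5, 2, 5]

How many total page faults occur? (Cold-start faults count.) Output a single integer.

Step 0: ref 5 → FAULT, frames=[5,-,-,-]
Step 1: ref 4 → FAULT, frames=[5,4,-,-]
Step 2: ref 3 → FAULT, frames=[5,4,3,-]
Step 3: ref 6 → FAULT, frames=[5,4,3,6]
Step 4: ref 2 → FAULT (evict 3), frames=[5,4,2,6]
Step 5: ref 5 → HIT, frames=[5,4,2,6]
Step 6: ref 1 → FAULT (evict 4), frames=[5,1,2,6]
Step 7: ref 5 → HIT, frames=[5,1,2,6]
Step 8: ref 2 → HIT, frames=[5,1,2,6]
Step 9: ref 5 → HIT, frames=[5,1,2,6]
Total faults: 6

Answer: 6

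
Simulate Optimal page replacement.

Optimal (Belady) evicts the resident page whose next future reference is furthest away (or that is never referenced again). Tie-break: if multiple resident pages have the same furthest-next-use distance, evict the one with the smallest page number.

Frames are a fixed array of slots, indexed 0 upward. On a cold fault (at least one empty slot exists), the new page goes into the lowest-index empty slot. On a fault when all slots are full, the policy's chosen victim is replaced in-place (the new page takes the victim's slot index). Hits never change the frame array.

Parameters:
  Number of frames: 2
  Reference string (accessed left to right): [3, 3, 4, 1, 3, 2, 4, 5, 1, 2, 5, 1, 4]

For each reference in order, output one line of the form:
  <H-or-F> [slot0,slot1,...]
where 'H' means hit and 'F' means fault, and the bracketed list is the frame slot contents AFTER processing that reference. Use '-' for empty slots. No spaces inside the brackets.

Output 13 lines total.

F [3,-]
H [3,-]
F [3,4]
F [3,1]
H [3,1]
F [2,1]
F [4,1]
F [5,1]
H [5,1]
F [5,2]
H [5,2]
F [5,1]
F [5,4]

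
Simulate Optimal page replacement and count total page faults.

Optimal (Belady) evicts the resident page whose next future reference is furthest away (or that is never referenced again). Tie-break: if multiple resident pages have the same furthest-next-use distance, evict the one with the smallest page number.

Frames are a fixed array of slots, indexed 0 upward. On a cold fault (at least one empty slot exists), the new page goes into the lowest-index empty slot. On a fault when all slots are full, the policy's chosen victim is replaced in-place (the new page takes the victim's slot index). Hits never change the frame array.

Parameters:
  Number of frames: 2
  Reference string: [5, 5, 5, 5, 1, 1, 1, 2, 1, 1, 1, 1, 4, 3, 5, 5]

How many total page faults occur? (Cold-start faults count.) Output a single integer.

Answer: 6

Derivation:
Step 0: ref 5 → FAULT, frames=[5,-]
Step 1: ref 5 → HIT, frames=[5,-]
Step 2: ref 5 → HIT, frames=[5,-]
Step 3: ref 5 → HIT, frames=[5,-]
Step 4: ref 1 → FAULT, frames=[5,1]
Step 5: ref 1 → HIT, frames=[5,1]
Step 6: ref 1 → HIT, frames=[5,1]
Step 7: ref 2 → FAULT (evict 5), frames=[2,1]
Step 8: ref 1 → HIT, frames=[2,1]
Step 9: ref 1 → HIT, frames=[2,1]
Step 10: ref 1 → HIT, frames=[2,1]
Step 11: ref 1 → HIT, frames=[2,1]
Step 12: ref 4 → FAULT (evict 1), frames=[2,4]
Step 13: ref 3 → FAULT (evict 2), frames=[3,4]
Step 14: ref 5 → FAULT (evict 3), frames=[5,4]
Step 15: ref 5 → HIT, frames=[5,4]
Total faults: 6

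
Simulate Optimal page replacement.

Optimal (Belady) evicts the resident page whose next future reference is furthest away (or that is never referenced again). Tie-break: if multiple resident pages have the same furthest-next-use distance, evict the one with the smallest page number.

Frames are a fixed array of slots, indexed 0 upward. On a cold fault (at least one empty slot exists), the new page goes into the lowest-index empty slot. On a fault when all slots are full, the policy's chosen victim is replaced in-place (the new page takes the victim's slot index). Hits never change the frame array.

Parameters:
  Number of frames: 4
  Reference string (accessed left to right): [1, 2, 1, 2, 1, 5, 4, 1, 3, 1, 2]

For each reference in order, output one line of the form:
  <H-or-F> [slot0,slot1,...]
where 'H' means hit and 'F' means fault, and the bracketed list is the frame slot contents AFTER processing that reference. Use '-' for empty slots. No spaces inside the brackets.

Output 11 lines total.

F [1,-,-,-]
F [1,2,-,-]
H [1,2,-,-]
H [1,2,-,-]
H [1,2,-,-]
F [1,2,5,-]
F [1,2,5,4]
H [1,2,5,4]
F [1,2,5,3]
H [1,2,5,3]
H [1,2,5,3]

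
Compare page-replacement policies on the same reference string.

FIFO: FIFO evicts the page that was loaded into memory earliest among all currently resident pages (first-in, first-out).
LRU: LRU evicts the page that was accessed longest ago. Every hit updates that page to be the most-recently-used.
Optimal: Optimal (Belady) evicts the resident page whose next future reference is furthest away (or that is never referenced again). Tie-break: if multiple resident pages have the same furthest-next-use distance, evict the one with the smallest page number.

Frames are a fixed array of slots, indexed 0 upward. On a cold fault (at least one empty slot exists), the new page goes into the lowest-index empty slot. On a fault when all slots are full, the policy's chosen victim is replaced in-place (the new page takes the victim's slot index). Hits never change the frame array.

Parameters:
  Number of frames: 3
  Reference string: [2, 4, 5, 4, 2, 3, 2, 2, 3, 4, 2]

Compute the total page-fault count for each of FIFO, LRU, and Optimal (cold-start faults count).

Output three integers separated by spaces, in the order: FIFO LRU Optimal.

Answer: 6 4 4

Derivation:
--- FIFO ---
  step 0: ref 2 -> FAULT, frames=[2,-,-] (faults so far: 1)
  step 1: ref 4 -> FAULT, frames=[2,4,-] (faults so far: 2)
  step 2: ref 5 -> FAULT, frames=[2,4,5] (faults so far: 3)
  step 3: ref 4 -> HIT, frames=[2,4,5] (faults so far: 3)
  step 4: ref 2 -> HIT, frames=[2,4,5] (faults so far: 3)
  step 5: ref 3 -> FAULT, evict 2, frames=[3,4,5] (faults so far: 4)
  step 6: ref 2 -> FAULT, evict 4, frames=[3,2,5] (faults so far: 5)
  step 7: ref 2 -> HIT, frames=[3,2,5] (faults so far: 5)
  step 8: ref 3 -> HIT, frames=[3,2,5] (faults so far: 5)
  step 9: ref 4 -> FAULT, evict 5, frames=[3,2,4] (faults so far: 6)
  step 10: ref 2 -> HIT, frames=[3,2,4] (faults so far: 6)
  FIFO total faults: 6
--- LRU ---
  step 0: ref 2 -> FAULT, frames=[2,-,-] (faults so far: 1)
  step 1: ref 4 -> FAULT, frames=[2,4,-] (faults so far: 2)
  step 2: ref 5 -> FAULT, frames=[2,4,5] (faults so far: 3)
  step 3: ref 4 -> HIT, frames=[2,4,5] (faults so far: 3)
  step 4: ref 2 -> HIT, frames=[2,4,5] (faults so far: 3)
  step 5: ref 3 -> FAULT, evict 5, frames=[2,4,3] (faults so far: 4)
  step 6: ref 2 -> HIT, frames=[2,4,3] (faults so far: 4)
  step 7: ref 2 -> HIT, frames=[2,4,3] (faults so far: 4)
  step 8: ref 3 -> HIT, frames=[2,4,3] (faults so far: 4)
  step 9: ref 4 -> HIT, frames=[2,4,3] (faults so far: 4)
  step 10: ref 2 -> HIT, frames=[2,4,3] (faults so far: 4)
  LRU total faults: 4
--- Optimal ---
  step 0: ref 2 -> FAULT, frames=[2,-,-] (faults so far: 1)
  step 1: ref 4 -> FAULT, frames=[2,4,-] (faults so far: 2)
  step 2: ref 5 -> FAULT, frames=[2,4,5] (faults so far: 3)
  step 3: ref 4 -> HIT, frames=[2,4,5] (faults so far: 3)
  step 4: ref 2 -> HIT, frames=[2,4,5] (faults so far: 3)
  step 5: ref 3 -> FAULT, evict 5, frames=[2,4,3] (faults so far: 4)
  step 6: ref 2 -> HIT, frames=[2,4,3] (faults so far: 4)
  step 7: ref 2 -> HIT, frames=[2,4,3] (faults so far: 4)
  step 8: ref 3 -> HIT, frames=[2,4,3] (faults so far: 4)
  step 9: ref 4 -> HIT, frames=[2,4,3] (faults so far: 4)
  step 10: ref 2 -> HIT, frames=[2,4,3] (faults so far: 4)
  Optimal total faults: 4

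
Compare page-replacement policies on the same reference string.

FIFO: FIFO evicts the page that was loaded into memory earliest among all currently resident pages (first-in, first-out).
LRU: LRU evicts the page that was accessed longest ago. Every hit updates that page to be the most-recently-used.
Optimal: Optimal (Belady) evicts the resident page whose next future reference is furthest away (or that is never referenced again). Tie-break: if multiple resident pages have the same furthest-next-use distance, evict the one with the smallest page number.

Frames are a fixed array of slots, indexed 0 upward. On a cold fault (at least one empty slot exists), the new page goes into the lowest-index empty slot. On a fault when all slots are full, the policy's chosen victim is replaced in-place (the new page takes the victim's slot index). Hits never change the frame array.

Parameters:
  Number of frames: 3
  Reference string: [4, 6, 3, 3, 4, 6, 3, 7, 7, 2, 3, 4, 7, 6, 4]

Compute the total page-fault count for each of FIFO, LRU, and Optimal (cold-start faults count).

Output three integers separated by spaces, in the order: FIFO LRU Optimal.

--- FIFO ---
  step 0: ref 4 -> FAULT, frames=[4,-,-] (faults so far: 1)
  step 1: ref 6 -> FAULT, frames=[4,6,-] (faults so far: 2)
  step 2: ref 3 -> FAULT, frames=[4,6,3] (faults so far: 3)
  step 3: ref 3 -> HIT, frames=[4,6,3] (faults so far: 3)
  step 4: ref 4 -> HIT, frames=[4,6,3] (faults so far: 3)
  step 5: ref 6 -> HIT, frames=[4,6,3] (faults so far: 3)
  step 6: ref 3 -> HIT, frames=[4,6,3] (faults so far: 3)
  step 7: ref 7 -> FAULT, evict 4, frames=[7,6,3] (faults so far: 4)
  step 8: ref 7 -> HIT, frames=[7,6,3] (faults so far: 4)
  step 9: ref 2 -> FAULT, evict 6, frames=[7,2,3] (faults so far: 5)
  step 10: ref 3 -> HIT, frames=[7,2,3] (faults so far: 5)
  step 11: ref 4 -> FAULT, evict 3, frames=[7,2,4] (faults so far: 6)
  step 12: ref 7 -> HIT, frames=[7,2,4] (faults so far: 6)
  step 13: ref 6 -> FAULT, evict 7, frames=[6,2,4] (faults so far: 7)
  step 14: ref 4 -> HIT, frames=[6,2,4] (faults so far: 7)
  FIFO total faults: 7
--- LRU ---
  step 0: ref 4 -> FAULT, frames=[4,-,-] (faults so far: 1)
  step 1: ref 6 -> FAULT, frames=[4,6,-] (faults so far: 2)
  step 2: ref 3 -> FAULT, frames=[4,6,3] (faults so far: 3)
  step 3: ref 3 -> HIT, frames=[4,6,3] (faults so far: 3)
  step 4: ref 4 -> HIT, frames=[4,6,3] (faults so far: 3)
  step 5: ref 6 -> HIT, frames=[4,6,3] (faults so far: 3)
  step 6: ref 3 -> HIT, frames=[4,6,3] (faults so far: 3)
  step 7: ref 7 -> FAULT, evict 4, frames=[7,6,3] (faults so far: 4)
  step 8: ref 7 -> HIT, frames=[7,6,3] (faults so far: 4)
  step 9: ref 2 -> FAULT, evict 6, frames=[7,2,3] (faults so far: 5)
  step 10: ref 3 -> HIT, frames=[7,2,3] (faults so far: 5)
  step 11: ref 4 -> FAULT, evict 7, frames=[4,2,3] (faults so far: 6)
  step 12: ref 7 -> FAULT, evict 2, frames=[4,7,3] (faults so far: 7)
  step 13: ref 6 -> FAULT, evict 3, frames=[4,7,6] (faults so far: 8)
  step 14: ref 4 -> HIT, frames=[4,7,6] (faults so far: 8)
  LRU total faults: 8
--- Optimal ---
  step 0: ref 4 -> FAULT, frames=[4,-,-] (faults so far: 1)
  step 1: ref 6 -> FAULT, frames=[4,6,-] (faults so far: 2)
  step 2: ref 3 -> FAULT, frames=[4,6,3] (faults so far: 3)
  step 3: ref 3 -> HIT, frames=[4,6,3] (faults so far: 3)
  step 4: ref 4 -> HIT, frames=[4,6,3] (faults so far: 3)
  step 5: ref 6 -> HIT, frames=[4,6,3] (faults so far: 3)
  step 6: ref 3 -> HIT, frames=[4,6,3] (faults so far: 3)
  step 7: ref 7 -> FAULT, evict 6, frames=[4,7,3] (faults so far: 4)
  step 8: ref 7 -> HIT, frames=[4,7,3] (faults so far: 4)
  step 9: ref 2 -> FAULT, evict 7, frames=[4,2,3] (faults so far: 5)
  step 10: ref 3 -> HIT, frames=[4,2,3] (faults so far: 5)
  step 11: ref 4 -> HIT, frames=[4,2,3] (faults so far: 5)
  step 12: ref 7 -> FAULT, evict 2, frames=[4,7,3] (faults so far: 6)
  step 13: ref 6 -> FAULT, evict 3, frames=[4,7,6] (faults so far: 7)
  step 14: ref 4 -> HIT, frames=[4,7,6] (faults so far: 7)
  Optimal total faults: 7

Answer: 7 8 7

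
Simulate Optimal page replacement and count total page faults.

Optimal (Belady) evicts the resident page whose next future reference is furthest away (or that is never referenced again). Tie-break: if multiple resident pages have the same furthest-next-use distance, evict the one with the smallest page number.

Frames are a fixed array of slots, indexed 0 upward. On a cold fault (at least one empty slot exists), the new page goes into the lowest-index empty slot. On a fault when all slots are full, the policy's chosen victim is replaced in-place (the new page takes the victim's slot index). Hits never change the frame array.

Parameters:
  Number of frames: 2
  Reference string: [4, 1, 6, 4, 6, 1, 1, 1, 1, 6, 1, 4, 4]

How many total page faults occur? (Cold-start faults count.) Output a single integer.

Step 0: ref 4 → FAULT, frames=[4,-]
Step 1: ref 1 → FAULT, frames=[4,1]
Step 2: ref 6 → FAULT (evict 1), frames=[4,6]
Step 3: ref 4 → HIT, frames=[4,6]
Step 4: ref 6 → HIT, frames=[4,6]
Step 5: ref 1 → FAULT (evict 4), frames=[1,6]
Step 6: ref 1 → HIT, frames=[1,6]
Step 7: ref 1 → HIT, frames=[1,6]
Step 8: ref 1 → HIT, frames=[1,6]
Step 9: ref 6 → HIT, frames=[1,6]
Step 10: ref 1 → HIT, frames=[1,6]
Step 11: ref 4 → FAULT (evict 1), frames=[4,6]
Step 12: ref 4 → HIT, frames=[4,6]
Total faults: 5

Answer: 5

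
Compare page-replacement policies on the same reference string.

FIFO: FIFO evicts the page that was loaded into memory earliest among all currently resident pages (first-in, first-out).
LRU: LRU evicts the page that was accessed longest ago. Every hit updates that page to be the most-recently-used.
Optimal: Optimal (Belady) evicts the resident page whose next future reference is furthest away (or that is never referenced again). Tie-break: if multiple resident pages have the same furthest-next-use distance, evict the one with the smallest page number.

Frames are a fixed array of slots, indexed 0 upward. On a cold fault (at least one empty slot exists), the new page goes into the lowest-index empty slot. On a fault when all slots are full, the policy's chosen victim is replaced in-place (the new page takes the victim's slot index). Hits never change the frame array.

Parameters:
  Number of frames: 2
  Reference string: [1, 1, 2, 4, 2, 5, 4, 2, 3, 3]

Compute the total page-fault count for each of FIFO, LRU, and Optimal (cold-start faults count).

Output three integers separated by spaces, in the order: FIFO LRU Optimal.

Answer: 6 7 6

Derivation:
--- FIFO ---
  step 0: ref 1 -> FAULT, frames=[1,-] (faults so far: 1)
  step 1: ref 1 -> HIT, frames=[1,-] (faults so far: 1)
  step 2: ref 2 -> FAULT, frames=[1,2] (faults so far: 2)
  step 3: ref 4 -> FAULT, evict 1, frames=[4,2] (faults so far: 3)
  step 4: ref 2 -> HIT, frames=[4,2] (faults so far: 3)
  step 5: ref 5 -> FAULT, evict 2, frames=[4,5] (faults so far: 4)
  step 6: ref 4 -> HIT, frames=[4,5] (faults so far: 4)
  step 7: ref 2 -> FAULT, evict 4, frames=[2,5] (faults so far: 5)
  step 8: ref 3 -> FAULT, evict 5, frames=[2,3] (faults so far: 6)
  step 9: ref 3 -> HIT, frames=[2,3] (faults so far: 6)
  FIFO total faults: 6
--- LRU ---
  step 0: ref 1 -> FAULT, frames=[1,-] (faults so far: 1)
  step 1: ref 1 -> HIT, frames=[1,-] (faults so far: 1)
  step 2: ref 2 -> FAULT, frames=[1,2] (faults so far: 2)
  step 3: ref 4 -> FAULT, evict 1, frames=[4,2] (faults so far: 3)
  step 4: ref 2 -> HIT, frames=[4,2] (faults so far: 3)
  step 5: ref 5 -> FAULT, evict 4, frames=[5,2] (faults so far: 4)
  step 6: ref 4 -> FAULT, evict 2, frames=[5,4] (faults so far: 5)
  step 7: ref 2 -> FAULT, evict 5, frames=[2,4] (faults so far: 6)
  step 8: ref 3 -> FAULT, evict 4, frames=[2,3] (faults so far: 7)
  step 9: ref 3 -> HIT, frames=[2,3] (faults so far: 7)
  LRU total faults: 7
--- Optimal ---
  step 0: ref 1 -> FAULT, frames=[1,-] (faults so far: 1)
  step 1: ref 1 -> HIT, frames=[1,-] (faults so far: 1)
  step 2: ref 2 -> FAULT, frames=[1,2] (faults so far: 2)
  step 3: ref 4 -> FAULT, evict 1, frames=[4,2] (faults so far: 3)
  step 4: ref 2 -> HIT, frames=[4,2] (faults so far: 3)
  step 5: ref 5 -> FAULT, evict 2, frames=[4,5] (faults so far: 4)
  step 6: ref 4 -> HIT, frames=[4,5] (faults so far: 4)
  step 7: ref 2 -> FAULT, evict 4, frames=[2,5] (faults so far: 5)
  step 8: ref 3 -> FAULT, evict 2, frames=[3,5] (faults so far: 6)
  step 9: ref 3 -> HIT, frames=[3,5] (faults so far: 6)
  Optimal total faults: 6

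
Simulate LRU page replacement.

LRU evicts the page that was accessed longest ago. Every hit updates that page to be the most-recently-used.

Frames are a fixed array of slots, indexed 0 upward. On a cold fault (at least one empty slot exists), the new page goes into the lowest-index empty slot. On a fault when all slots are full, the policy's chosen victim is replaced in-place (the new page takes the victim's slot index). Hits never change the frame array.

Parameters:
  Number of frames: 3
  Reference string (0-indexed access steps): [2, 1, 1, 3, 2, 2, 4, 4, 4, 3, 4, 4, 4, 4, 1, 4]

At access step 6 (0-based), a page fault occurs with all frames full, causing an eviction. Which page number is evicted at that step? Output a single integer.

Step 0: ref 2 -> FAULT, frames=[2,-,-]
Step 1: ref 1 -> FAULT, frames=[2,1,-]
Step 2: ref 1 -> HIT, frames=[2,1,-]
Step 3: ref 3 -> FAULT, frames=[2,1,3]
Step 4: ref 2 -> HIT, frames=[2,1,3]
Step 5: ref 2 -> HIT, frames=[2,1,3]
Step 6: ref 4 -> FAULT, evict 1, frames=[2,4,3]
At step 6: evicted page 1

Answer: 1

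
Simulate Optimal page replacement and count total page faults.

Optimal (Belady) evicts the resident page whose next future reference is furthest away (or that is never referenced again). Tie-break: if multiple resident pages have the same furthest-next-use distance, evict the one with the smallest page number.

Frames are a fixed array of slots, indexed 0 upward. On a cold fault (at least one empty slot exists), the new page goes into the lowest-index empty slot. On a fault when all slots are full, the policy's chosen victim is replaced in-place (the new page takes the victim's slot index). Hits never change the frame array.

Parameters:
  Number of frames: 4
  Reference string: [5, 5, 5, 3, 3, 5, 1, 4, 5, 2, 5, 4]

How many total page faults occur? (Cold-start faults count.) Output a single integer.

Step 0: ref 5 → FAULT, frames=[5,-,-,-]
Step 1: ref 5 → HIT, frames=[5,-,-,-]
Step 2: ref 5 → HIT, frames=[5,-,-,-]
Step 3: ref 3 → FAULT, frames=[5,3,-,-]
Step 4: ref 3 → HIT, frames=[5,3,-,-]
Step 5: ref 5 → HIT, frames=[5,3,-,-]
Step 6: ref 1 → FAULT, frames=[5,3,1,-]
Step 7: ref 4 → FAULT, frames=[5,3,1,4]
Step 8: ref 5 → HIT, frames=[5,3,1,4]
Step 9: ref 2 → FAULT (evict 1), frames=[5,3,2,4]
Step 10: ref 5 → HIT, frames=[5,3,2,4]
Step 11: ref 4 → HIT, frames=[5,3,2,4]
Total faults: 5

Answer: 5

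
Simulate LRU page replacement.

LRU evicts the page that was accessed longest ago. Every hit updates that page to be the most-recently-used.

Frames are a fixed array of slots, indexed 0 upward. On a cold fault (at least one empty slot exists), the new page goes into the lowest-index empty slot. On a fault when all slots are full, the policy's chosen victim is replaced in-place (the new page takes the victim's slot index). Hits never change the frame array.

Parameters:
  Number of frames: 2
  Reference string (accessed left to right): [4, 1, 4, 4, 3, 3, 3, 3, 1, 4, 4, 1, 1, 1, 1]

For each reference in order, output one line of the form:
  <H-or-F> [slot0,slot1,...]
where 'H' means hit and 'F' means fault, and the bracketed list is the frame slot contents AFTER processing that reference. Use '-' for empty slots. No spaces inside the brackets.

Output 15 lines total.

F [4,-]
F [4,1]
H [4,1]
H [4,1]
F [4,3]
H [4,3]
H [4,3]
H [4,3]
F [1,3]
F [1,4]
H [1,4]
H [1,4]
H [1,4]
H [1,4]
H [1,4]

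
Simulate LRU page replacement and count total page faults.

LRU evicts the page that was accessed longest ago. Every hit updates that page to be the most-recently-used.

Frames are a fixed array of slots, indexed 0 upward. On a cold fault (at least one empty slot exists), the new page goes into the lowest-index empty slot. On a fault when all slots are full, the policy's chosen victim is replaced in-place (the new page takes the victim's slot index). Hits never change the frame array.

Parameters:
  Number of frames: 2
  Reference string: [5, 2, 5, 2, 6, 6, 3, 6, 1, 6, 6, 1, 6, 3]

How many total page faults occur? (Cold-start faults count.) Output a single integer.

Answer: 6

Derivation:
Step 0: ref 5 → FAULT, frames=[5,-]
Step 1: ref 2 → FAULT, frames=[5,2]
Step 2: ref 5 → HIT, frames=[5,2]
Step 3: ref 2 → HIT, frames=[5,2]
Step 4: ref 6 → FAULT (evict 5), frames=[6,2]
Step 5: ref 6 → HIT, frames=[6,2]
Step 6: ref 3 → FAULT (evict 2), frames=[6,3]
Step 7: ref 6 → HIT, frames=[6,3]
Step 8: ref 1 → FAULT (evict 3), frames=[6,1]
Step 9: ref 6 → HIT, frames=[6,1]
Step 10: ref 6 → HIT, frames=[6,1]
Step 11: ref 1 → HIT, frames=[6,1]
Step 12: ref 6 → HIT, frames=[6,1]
Step 13: ref 3 → FAULT (evict 1), frames=[6,3]
Total faults: 6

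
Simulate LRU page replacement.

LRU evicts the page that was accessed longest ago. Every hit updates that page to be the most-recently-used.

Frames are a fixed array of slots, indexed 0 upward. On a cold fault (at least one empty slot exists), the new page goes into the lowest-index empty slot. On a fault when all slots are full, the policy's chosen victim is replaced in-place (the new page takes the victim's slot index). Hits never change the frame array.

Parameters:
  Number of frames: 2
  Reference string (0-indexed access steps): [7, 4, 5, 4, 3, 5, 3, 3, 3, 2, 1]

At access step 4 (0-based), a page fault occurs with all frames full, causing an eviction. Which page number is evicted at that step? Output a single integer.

Answer: 5

Derivation:
Step 0: ref 7 -> FAULT, frames=[7,-]
Step 1: ref 4 -> FAULT, frames=[7,4]
Step 2: ref 5 -> FAULT, evict 7, frames=[5,4]
Step 3: ref 4 -> HIT, frames=[5,4]
Step 4: ref 3 -> FAULT, evict 5, frames=[3,4]
At step 4: evicted page 5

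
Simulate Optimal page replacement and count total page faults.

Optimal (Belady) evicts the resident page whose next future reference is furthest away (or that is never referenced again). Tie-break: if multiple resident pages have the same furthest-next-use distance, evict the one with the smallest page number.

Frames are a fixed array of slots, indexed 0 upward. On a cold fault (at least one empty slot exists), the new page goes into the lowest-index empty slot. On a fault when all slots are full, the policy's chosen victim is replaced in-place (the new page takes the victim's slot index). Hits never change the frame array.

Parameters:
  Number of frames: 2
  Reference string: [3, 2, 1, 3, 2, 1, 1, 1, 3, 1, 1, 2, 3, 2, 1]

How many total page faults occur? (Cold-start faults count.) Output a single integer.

Answer: 7

Derivation:
Step 0: ref 3 → FAULT, frames=[3,-]
Step 1: ref 2 → FAULT, frames=[3,2]
Step 2: ref 1 → FAULT (evict 2), frames=[3,1]
Step 3: ref 3 → HIT, frames=[3,1]
Step 4: ref 2 → FAULT (evict 3), frames=[2,1]
Step 5: ref 1 → HIT, frames=[2,1]
Step 6: ref 1 → HIT, frames=[2,1]
Step 7: ref 1 → HIT, frames=[2,1]
Step 8: ref 3 → FAULT (evict 2), frames=[3,1]
Step 9: ref 1 → HIT, frames=[3,1]
Step 10: ref 1 → HIT, frames=[3,1]
Step 11: ref 2 → FAULT (evict 1), frames=[3,2]
Step 12: ref 3 → HIT, frames=[3,2]
Step 13: ref 2 → HIT, frames=[3,2]
Step 14: ref 1 → FAULT (evict 2), frames=[3,1]
Total faults: 7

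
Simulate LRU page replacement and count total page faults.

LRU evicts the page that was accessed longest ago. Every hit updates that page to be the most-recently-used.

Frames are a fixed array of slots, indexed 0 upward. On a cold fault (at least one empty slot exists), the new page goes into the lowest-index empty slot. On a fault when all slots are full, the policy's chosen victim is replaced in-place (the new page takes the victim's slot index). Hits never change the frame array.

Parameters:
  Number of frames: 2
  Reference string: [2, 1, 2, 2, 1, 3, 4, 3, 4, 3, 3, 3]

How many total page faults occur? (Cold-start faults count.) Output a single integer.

Answer: 4

Derivation:
Step 0: ref 2 → FAULT, frames=[2,-]
Step 1: ref 1 → FAULT, frames=[2,1]
Step 2: ref 2 → HIT, frames=[2,1]
Step 3: ref 2 → HIT, frames=[2,1]
Step 4: ref 1 → HIT, frames=[2,1]
Step 5: ref 3 → FAULT (evict 2), frames=[3,1]
Step 6: ref 4 → FAULT (evict 1), frames=[3,4]
Step 7: ref 3 → HIT, frames=[3,4]
Step 8: ref 4 → HIT, frames=[3,4]
Step 9: ref 3 → HIT, frames=[3,4]
Step 10: ref 3 → HIT, frames=[3,4]
Step 11: ref 3 → HIT, frames=[3,4]
Total faults: 4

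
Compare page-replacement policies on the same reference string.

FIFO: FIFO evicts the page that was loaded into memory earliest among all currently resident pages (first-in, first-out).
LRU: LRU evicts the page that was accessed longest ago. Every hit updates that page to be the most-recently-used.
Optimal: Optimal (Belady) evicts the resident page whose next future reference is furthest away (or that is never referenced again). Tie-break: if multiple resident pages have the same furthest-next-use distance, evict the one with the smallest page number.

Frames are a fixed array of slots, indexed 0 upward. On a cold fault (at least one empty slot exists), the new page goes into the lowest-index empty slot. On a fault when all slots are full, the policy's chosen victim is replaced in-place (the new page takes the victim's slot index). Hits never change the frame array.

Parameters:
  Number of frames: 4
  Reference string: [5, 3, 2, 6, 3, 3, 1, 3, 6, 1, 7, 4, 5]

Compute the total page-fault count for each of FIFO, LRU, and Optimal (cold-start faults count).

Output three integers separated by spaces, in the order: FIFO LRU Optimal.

Answer: 8 8 7

Derivation:
--- FIFO ---
  step 0: ref 5 -> FAULT, frames=[5,-,-,-] (faults so far: 1)
  step 1: ref 3 -> FAULT, frames=[5,3,-,-] (faults so far: 2)
  step 2: ref 2 -> FAULT, frames=[5,3,2,-] (faults so far: 3)
  step 3: ref 6 -> FAULT, frames=[5,3,2,6] (faults so far: 4)
  step 4: ref 3 -> HIT, frames=[5,3,2,6] (faults so far: 4)
  step 5: ref 3 -> HIT, frames=[5,3,2,6] (faults so far: 4)
  step 6: ref 1 -> FAULT, evict 5, frames=[1,3,2,6] (faults so far: 5)
  step 7: ref 3 -> HIT, frames=[1,3,2,6] (faults so far: 5)
  step 8: ref 6 -> HIT, frames=[1,3,2,6] (faults so far: 5)
  step 9: ref 1 -> HIT, frames=[1,3,2,6] (faults so far: 5)
  step 10: ref 7 -> FAULT, evict 3, frames=[1,7,2,6] (faults so far: 6)
  step 11: ref 4 -> FAULT, evict 2, frames=[1,7,4,6] (faults so far: 7)
  step 12: ref 5 -> FAULT, evict 6, frames=[1,7,4,5] (faults so far: 8)
  FIFO total faults: 8
--- LRU ---
  step 0: ref 5 -> FAULT, frames=[5,-,-,-] (faults so far: 1)
  step 1: ref 3 -> FAULT, frames=[5,3,-,-] (faults so far: 2)
  step 2: ref 2 -> FAULT, frames=[5,3,2,-] (faults so far: 3)
  step 3: ref 6 -> FAULT, frames=[5,3,2,6] (faults so far: 4)
  step 4: ref 3 -> HIT, frames=[5,3,2,6] (faults so far: 4)
  step 5: ref 3 -> HIT, frames=[5,3,2,6] (faults so far: 4)
  step 6: ref 1 -> FAULT, evict 5, frames=[1,3,2,6] (faults so far: 5)
  step 7: ref 3 -> HIT, frames=[1,3,2,6] (faults so far: 5)
  step 8: ref 6 -> HIT, frames=[1,3,2,6] (faults so far: 5)
  step 9: ref 1 -> HIT, frames=[1,3,2,6] (faults so far: 5)
  step 10: ref 7 -> FAULT, evict 2, frames=[1,3,7,6] (faults so far: 6)
  step 11: ref 4 -> FAULT, evict 3, frames=[1,4,7,6] (faults so far: 7)
  step 12: ref 5 -> FAULT, evict 6, frames=[1,4,7,5] (faults so far: 8)
  LRU total faults: 8
--- Optimal ---
  step 0: ref 5 -> FAULT, frames=[5,-,-,-] (faults so far: 1)
  step 1: ref 3 -> FAULT, frames=[5,3,-,-] (faults so far: 2)
  step 2: ref 2 -> FAULT, frames=[5,3,2,-] (faults so far: 3)
  step 3: ref 6 -> FAULT, frames=[5,3,2,6] (faults so far: 4)
  step 4: ref 3 -> HIT, frames=[5,3,2,6] (faults so far: 4)
  step 5: ref 3 -> HIT, frames=[5,3,2,6] (faults so far: 4)
  step 6: ref 1 -> FAULT, evict 2, frames=[5,3,1,6] (faults so far: 5)
  step 7: ref 3 -> HIT, frames=[5,3,1,6] (faults so far: 5)
  step 8: ref 6 -> HIT, frames=[5,3,1,6] (faults so far: 5)
  step 9: ref 1 -> HIT, frames=[5,3,1,6] (faults so far: 5)
  step 10: ref 7 -> FAULT, evict 1, frames=[5,3,7,6] (faults so far: 6)
  step 11: ref 4 -> FAULT, evict 3, frames=[5,4,7,6] (faults so far: 7)
  step 12: ref 5 -> HIT, frames=[5,4,7,6] (faults so far: 7)
  Optimal total faults: 7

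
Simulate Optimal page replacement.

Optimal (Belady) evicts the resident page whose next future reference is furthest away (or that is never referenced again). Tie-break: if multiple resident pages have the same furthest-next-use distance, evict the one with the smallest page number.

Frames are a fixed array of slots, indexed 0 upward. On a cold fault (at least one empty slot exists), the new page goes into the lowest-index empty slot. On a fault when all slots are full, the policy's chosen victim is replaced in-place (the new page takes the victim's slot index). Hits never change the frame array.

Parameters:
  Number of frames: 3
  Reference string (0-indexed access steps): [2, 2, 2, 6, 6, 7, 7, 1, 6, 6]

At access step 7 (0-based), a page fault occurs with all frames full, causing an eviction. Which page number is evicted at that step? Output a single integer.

Step 0: ref 2 -> FAULT, frames=[2,-,-]
Step 1: ref 2 -> HIT, frames=[2,-,-]
Step 2: ref 2 -> HIT, frames=[2,-,-]
Step 3: ref 6 -> FAULT, frames=[2,6,-]
Step 4: ref 6 -> HIT, frames=[2,6,-]
Step 5: ref 7 -> FAULT, frames=[2,6,7]
Step 6: ref 7 -> HIT, frames=[2,6,7]
Step 7: ref 1 -> FAULT, evict 2, frames=[1,6,7]
At step 7: evicted page 2

Answer: 2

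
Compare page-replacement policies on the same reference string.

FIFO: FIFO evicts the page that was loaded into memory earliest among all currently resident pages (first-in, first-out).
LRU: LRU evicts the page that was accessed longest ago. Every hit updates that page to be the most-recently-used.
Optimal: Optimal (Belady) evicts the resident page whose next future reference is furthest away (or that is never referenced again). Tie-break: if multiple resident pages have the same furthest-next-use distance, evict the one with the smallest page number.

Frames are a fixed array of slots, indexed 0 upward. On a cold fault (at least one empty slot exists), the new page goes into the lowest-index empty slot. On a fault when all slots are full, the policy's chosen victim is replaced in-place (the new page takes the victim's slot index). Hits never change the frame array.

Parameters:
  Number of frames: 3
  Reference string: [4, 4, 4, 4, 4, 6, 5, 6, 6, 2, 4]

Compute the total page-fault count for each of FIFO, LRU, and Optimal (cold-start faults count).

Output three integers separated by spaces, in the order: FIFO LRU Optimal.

--- FIFO ---
  step 0: ref 4 -> FAULT, frames=[4,-,-] (faults so far: 1)
  step 1: ref 4 -> HIT, frames=[4,-,-] (faults so far: 1)
  step 2: ref 4 -> HIT, frames=[4,-,-] (faults so far: 1)
  step 3: ref 4 -> HIT, frames=[4,-,-] (faults so far: 1)
  step 4: ref 4 -> HIT, frames=[4,-,-] (faults so far: 1)
  step 5: ref 6 -> FAULT, frames=[4,6,-] (faults so far: 2)
  step 6: ref 5 -> FAULT, frames=[4,6,5] (faults so far: 3)
  step 7: ref 6 -> HIT, frames=[4,6,5] (faults so far: 3)
  step 8: ref 6 -> HIT, frames=[4,6,5] (faults so far: 3)
  step 9: ref 2 -> FAULT, evict 4, frames=[2,6,5] (faults so far: 4)
  step 10: ref 4 -> FAULT, evict 6, frames=[2,4,5] (faults so far: 5)
  FIFO total faults: 5
--- LRU ---
  step 0: ref 4 -> FAULT, frames=[4,-,-] (faults so far: 1)
  step 1: ref 4 -> HIT, frames=[4,-,-] (faults so far: 1)
  step 2: ref 4 -> HIT, frames=[4,-,-] (faults so far: 1)
  step 3: ref 4 -> HIT, frames=[4,-,-] (faults so far: 1)
  step 4: ref 4 -> HIT, frames=[4,-,-] (faults so far: 1)
  step 5: ref 6 -> FAULT, frames=[4,6,-] (faults so far: 2)
  step 6: ref 5 -> FAULT, frames=[4,6,5] (faults so far: 3)
  step 7: ref 6 -> HIT, frames=[4,6,5] (faults so far: 3)
  step 8: ref 6 -> HIT, frames=[4,6,5] (faults so far: 3)
  step 9: ref 2 -> FAULT, evict 4, frames=[2,6,5] (faults so far: 4)
  step 10: ref 4 -> FAULT, evict 5, frames=[2,6,4] (faults so far: 5)
  LRU total faults: 5
--- Optimal ---
  step 0: ref 4 -> FAULT, frames=[4,-,-] (faults so far: 1)
  step 1: ref 4 -> HIT, frames=[4,-,-] (faults so far: 1)
  step 2: ref 4 -> HIT, frames=[4,-,-] (faults so far: 1)
  step 3: ref 4 -> HIT, frames=[4,-,-] (faults so far: 1)
  step 4: ref 4 -> HIT, frames=[4,-,-] (faults so far: 1)
  step 5: ref 6 -> FAULT, frames=[4,6,-] (faults so far: 2)
  step 6: ref 5 -> FAULT, frames=[4,6,5] (faults so far: 3)
  step 7: ref 6 -> HIT, frames=[4,6,5] (faults so far: 3)
  step 8: ref 6 -> HIT, frames=[4,6,5] (faults so far: 3)
  step 9: ref 2 -> FAULT, evict 5, frames=[4,6,2] (faults so far: 4)
  step 10: ref 4 -> HIT, frames=[4,6,2] (faults so far: 4)
  Optimal total faults: 4

Answer: 5 5 4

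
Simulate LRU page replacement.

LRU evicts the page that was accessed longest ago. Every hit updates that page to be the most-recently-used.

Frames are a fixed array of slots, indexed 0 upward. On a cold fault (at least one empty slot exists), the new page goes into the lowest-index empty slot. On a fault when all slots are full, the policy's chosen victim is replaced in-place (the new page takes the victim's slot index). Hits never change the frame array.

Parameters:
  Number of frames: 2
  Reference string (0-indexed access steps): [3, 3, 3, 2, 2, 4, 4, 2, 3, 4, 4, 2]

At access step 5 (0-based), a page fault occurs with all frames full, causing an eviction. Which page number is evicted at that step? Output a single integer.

Step 0: ref 3 -> FAULT, frames=[3,-]
Step 1: ref 3 -> HIT, frames=[3,-]
Step 2: ref 3 -> HIT, frames=[3,-]
Step 3: ref 2 -> FAULT, frames=[3,2]
Step 4: ref 2 -> HIT, frames=[3,2]
Step 5: ref 4 -> FAULT, evict 3, frames=[4,2]
At step 5: evicted page 3

Answer: 3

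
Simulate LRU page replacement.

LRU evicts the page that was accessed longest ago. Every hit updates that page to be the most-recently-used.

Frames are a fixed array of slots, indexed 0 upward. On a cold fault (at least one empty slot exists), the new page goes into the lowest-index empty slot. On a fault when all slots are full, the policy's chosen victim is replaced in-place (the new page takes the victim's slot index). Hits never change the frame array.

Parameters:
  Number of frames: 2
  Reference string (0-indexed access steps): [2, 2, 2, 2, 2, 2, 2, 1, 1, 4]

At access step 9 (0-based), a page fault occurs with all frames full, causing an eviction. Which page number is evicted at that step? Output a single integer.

Step 0: ref 2 -> FAULT, frames=[2,-]
Step 1: ref 2 -> HIT, frames=[2,-]
Step 2: ref 2 -> HIT, frames=[2,-]
Step 3: ref 2 -> HIT, frames=[2,-]
Step 4: ref 2 -> HIT, frames=[2,-]
Step 5: ref 2 -> HIT, frames=[2,-]
Step 6: ref 2 -> HIT, frames=[2,-]
Step 7: ref 1 -> FAULT, frames=[2,1]
Step 8: ref 1 -> HIT, frames=[2,1]
Step 9: ref 4 -> FAULT, evict 2, frames=[4,1]
At step 9: evicted page 2

Answer: 2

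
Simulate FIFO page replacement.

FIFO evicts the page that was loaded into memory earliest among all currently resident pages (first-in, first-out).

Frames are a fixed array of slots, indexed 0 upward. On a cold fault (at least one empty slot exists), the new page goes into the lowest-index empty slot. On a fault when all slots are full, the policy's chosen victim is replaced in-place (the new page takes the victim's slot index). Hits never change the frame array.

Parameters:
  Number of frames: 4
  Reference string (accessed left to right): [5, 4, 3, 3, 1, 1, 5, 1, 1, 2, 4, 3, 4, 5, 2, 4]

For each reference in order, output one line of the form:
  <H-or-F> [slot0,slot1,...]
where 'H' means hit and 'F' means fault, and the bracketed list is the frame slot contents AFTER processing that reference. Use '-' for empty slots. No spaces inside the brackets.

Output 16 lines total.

F [5,-,-,-]
F [5,4,-,-]
F [5,4,3,-]
H [5,4,3,-]
F [5,4,3,1]
H [5,4,3,1]
H [5,4,3,1]
H [5,4,3,1]
H [5,4,3,1]
F [2,4,3,1]
H [2,4,3,1]
H [2,4,3,1]
H [2,4,3,1]
F [2,5,3,1]
H [2,5,3,1]
F [2,5,4,1]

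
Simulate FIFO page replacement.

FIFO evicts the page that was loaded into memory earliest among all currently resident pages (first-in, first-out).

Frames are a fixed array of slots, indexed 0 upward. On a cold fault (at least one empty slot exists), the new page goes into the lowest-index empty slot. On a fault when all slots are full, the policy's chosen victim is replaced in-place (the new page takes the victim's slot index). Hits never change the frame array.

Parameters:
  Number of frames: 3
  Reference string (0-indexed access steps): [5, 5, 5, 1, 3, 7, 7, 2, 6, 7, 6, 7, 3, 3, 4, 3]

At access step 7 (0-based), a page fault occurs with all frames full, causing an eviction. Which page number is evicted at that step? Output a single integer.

Step 0: ref 5 -> FAULT, frames=[5,-,-]
Step 1: ref 5 -> HIT, frames=[5,-,-]
Step 2: ref 5 -> HIT, frames=[5,-,-]
Step 3: ref 1 -> FAULT, frames=[5,1,-]
Step 4: ref 3 -> FAULT, frames=[5,1,3]
Step 5: ref 7 -> FAULT, evict 5, frames=[7,1,3]
Step 6: ref 7 -> HIT, frames=[7,1,3]
Step 7: ref 2 -> FAULT, evict 1, frames=[7,2,3]
At step 7: evicted page 1

Answer: 1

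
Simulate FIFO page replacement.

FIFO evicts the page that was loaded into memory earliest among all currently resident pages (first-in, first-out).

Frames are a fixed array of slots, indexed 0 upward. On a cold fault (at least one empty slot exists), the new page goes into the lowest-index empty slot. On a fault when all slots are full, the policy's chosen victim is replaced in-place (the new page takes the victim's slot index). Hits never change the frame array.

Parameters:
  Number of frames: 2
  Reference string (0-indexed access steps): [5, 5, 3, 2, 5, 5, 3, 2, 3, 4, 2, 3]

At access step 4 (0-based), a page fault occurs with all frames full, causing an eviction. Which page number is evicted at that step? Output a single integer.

Answer: 3

Derivation:
Step 0: ref 5 -> FAULT, frames=[5,-]
Step 1: ref 5 -> HIT, frames=[5,-]
Step 2: ref 3 -> FAULT, frames=[5,3]
Step 3: ref 2 -> FAULT, evict 5, frames=[2,3]
Step 4: ref 5 -> FAULT, evict 3, frames=[2,5]
At step 4: evicted page 3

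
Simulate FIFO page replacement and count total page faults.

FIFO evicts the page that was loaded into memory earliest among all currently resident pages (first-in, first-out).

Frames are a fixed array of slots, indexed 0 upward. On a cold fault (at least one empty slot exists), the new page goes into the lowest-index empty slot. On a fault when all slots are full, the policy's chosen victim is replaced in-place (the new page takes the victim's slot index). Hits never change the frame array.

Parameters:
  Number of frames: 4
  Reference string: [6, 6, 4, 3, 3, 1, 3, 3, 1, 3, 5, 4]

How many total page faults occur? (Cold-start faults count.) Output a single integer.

Answer: 5

Derivation:
Step 0: ref 6 → FAULT, frames=[6,-,-,-]
Step 1: ref 6 → HIT, frames=[6,-,-,-]
Step 2: ref 4 → FAULT, frames=[6,4,-,-]
Step 3: ref 3 → FAULT, frames=[6,4,3,-]
Step 4: ref 3 → HIT, frames=[6,4,3,-]
Step 5: ref 1 → FAULT, frames=[6,4,3,1]
Step 6: ref 3 → HIT, frames=[6,4,3,1]
Step 7: ref 3 → HIT, frames=[6,4,3,1]
Step 8: ref 1 → HIT, frames=[6,4,3,1]
Step 9: ref 3 → HIT, frames=[6,4,3,1]
Step 10: ref 5 → FAULT (evict 6), frames=[5,4,3,1]
Step 11: ref 4 → HIT, frames=[5,4,3,1]
Total faults: 5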